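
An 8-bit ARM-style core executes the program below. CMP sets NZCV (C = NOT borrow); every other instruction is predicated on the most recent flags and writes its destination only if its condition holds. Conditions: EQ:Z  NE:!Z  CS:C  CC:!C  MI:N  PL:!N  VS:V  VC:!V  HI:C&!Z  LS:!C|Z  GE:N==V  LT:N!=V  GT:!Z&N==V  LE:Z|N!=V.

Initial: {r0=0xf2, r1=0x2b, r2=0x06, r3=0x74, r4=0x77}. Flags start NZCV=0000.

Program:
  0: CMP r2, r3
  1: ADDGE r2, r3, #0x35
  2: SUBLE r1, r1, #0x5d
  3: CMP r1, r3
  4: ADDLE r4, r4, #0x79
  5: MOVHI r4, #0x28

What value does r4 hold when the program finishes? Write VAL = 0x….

VAL = 0x28

0: ✓ CMP  NZCV=1000
1: · ADDGE
2: ✓ SUBLE  r1←0xce
3: ✓ CMP  NZCV=0011
4: ✓ ADDLE  r4←0xf0
5: ✓ MOVHI  r4←0x28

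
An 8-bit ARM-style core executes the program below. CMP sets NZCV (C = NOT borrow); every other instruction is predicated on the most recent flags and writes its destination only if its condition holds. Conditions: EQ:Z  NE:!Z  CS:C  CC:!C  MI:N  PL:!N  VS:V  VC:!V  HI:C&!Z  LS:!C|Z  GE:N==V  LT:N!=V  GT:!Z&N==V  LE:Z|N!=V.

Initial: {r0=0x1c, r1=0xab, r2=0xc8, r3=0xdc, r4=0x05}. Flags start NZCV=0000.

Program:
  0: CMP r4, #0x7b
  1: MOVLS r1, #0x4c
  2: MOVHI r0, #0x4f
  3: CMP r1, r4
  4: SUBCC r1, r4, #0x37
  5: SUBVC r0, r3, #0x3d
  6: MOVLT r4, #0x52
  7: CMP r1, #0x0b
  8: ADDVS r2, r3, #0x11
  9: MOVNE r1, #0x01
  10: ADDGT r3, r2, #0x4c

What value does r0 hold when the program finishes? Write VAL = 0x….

VAL = 0x9f

[0] flags=1000 → (cmp)
[1] flags=1000 LS?T → r1=0x4c
[2] flags=1000 HI?F → skip
[3] flags=0010 → (cmp)
[4] flags=0010 CC?F → skip
[5] flags=0010 VC?T → r0=0x9f
[6] flags=0010 LT?F → skip
[7] flags=0010 → (cmp)
[8] flags=0010 VS?F → skip
[9] flags=0010 NE?T → r1=0x01
[10] flags=0010 GT?T → r3=0x14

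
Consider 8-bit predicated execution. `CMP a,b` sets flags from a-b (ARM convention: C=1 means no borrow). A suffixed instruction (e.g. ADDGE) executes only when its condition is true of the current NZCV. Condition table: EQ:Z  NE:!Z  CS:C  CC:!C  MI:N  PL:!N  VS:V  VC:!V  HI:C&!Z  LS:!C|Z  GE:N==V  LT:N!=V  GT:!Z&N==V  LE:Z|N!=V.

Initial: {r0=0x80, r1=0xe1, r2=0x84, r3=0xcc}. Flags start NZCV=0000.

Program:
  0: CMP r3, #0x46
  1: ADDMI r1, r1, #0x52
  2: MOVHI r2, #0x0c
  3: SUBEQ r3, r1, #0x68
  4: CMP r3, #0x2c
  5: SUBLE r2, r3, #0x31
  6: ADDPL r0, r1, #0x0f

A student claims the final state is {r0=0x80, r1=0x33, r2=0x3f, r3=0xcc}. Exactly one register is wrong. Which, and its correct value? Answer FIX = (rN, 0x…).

FIX = (r2, 0x9b)

0: ✓ CMP  NZCV=1010
1: ✓ ADDMI  r1←0x33
2: ✓ MOVHI  r2←0x0c
3: · SUBEQ
4: ✓ CMP  NZCV=1010
5: ✓ SUBLE  r2←0x9b
6: · ADDPL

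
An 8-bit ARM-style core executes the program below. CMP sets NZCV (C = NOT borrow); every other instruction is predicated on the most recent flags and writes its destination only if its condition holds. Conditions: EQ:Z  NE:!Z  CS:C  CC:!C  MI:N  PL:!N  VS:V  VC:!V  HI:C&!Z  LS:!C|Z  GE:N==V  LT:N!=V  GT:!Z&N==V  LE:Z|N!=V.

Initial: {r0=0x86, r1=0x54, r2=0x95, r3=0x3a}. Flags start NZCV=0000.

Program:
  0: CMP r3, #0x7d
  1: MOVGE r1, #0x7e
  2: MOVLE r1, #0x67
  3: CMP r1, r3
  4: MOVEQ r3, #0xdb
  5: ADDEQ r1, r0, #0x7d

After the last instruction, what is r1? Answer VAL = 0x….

VAL = 0x67

0: ✓ CMP  NZCV=1000
1: · MOVGE
2: ✓ MOVLE  r1←0x67
3: ✓ CMP  NZCV=0010
4: · MOVEQ
5: · ADDEQ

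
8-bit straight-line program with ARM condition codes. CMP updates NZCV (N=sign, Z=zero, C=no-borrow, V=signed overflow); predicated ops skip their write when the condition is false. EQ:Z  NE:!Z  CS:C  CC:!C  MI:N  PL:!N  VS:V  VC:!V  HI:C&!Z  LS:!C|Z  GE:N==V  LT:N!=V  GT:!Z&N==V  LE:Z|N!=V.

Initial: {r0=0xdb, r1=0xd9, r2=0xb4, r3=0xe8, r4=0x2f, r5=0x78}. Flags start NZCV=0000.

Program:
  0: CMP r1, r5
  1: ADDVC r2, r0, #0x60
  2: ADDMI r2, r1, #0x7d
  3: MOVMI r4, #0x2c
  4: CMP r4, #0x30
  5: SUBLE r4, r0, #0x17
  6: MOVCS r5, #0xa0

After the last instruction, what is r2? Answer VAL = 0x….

0: ✓ CMP  NZCV=0011
1: · ADDVC
2: · ADDMI
3: · MOVMI
4: ✓ CMP  NZCV=1000
5: ✓ SUBLE  r4←0xc4
6: · MOVCS

VAL = 0xb4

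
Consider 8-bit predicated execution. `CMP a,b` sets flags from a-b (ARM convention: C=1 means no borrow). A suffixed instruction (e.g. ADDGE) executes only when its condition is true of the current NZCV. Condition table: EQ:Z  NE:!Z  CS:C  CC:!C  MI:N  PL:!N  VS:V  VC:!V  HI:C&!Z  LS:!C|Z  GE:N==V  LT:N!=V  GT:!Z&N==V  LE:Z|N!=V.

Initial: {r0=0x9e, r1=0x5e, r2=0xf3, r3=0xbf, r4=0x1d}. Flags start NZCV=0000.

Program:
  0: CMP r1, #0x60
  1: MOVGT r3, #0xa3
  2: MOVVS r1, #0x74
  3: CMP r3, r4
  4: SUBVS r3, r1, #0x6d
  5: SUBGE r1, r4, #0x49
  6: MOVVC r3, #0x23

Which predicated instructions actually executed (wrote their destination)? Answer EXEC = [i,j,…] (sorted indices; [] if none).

EXEC = [6]

0: ✓ CMP  NZCV=1000
1: · MOVGT
2: · MOVVS
3: ✓ CMP  NZCV=1010
4: · SUBVS
5: · SUBGE
6: ✓ MOVVC  r3←0x23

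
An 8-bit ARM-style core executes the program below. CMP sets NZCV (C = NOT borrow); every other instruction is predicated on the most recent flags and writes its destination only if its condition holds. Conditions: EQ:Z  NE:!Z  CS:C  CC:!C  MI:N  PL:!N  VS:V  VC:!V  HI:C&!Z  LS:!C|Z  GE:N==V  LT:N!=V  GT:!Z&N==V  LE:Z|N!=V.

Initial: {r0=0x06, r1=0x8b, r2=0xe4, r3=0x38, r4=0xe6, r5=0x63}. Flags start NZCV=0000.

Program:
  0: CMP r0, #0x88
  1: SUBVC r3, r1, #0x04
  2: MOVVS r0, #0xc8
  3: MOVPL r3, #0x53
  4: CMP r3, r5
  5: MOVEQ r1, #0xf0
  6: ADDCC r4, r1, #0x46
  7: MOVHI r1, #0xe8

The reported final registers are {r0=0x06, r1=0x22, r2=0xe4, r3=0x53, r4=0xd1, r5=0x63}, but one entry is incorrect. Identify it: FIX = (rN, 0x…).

0: ✓ CMP  NZCV=0000
1: ✓ SUBVC  r3←0x87
2: · MOVVS
3: ✓ MOVPL  r3←0x53
4: ✓ CMP  NZCV=1000
5: · MOVEQ
6: ✓ ADDCC  r4←0xd1
7: · MOVHI

FIX = (r1, 0x8b)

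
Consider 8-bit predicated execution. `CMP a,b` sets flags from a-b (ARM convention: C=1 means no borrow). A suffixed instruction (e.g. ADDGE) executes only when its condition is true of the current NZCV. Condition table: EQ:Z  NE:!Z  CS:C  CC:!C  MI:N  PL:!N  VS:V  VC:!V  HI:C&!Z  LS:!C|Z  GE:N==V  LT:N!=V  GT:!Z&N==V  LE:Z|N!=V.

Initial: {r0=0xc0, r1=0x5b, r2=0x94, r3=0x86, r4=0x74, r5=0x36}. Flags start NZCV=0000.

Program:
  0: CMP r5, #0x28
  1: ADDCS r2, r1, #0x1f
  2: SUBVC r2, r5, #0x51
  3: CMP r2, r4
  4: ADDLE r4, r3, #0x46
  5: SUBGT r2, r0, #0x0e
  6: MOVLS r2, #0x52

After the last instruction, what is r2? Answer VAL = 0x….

0: ✓ CMP  NZCV=0010
1: ✓ ADDCS  r2←0x7a
2: ✓ SUBVC  r2←0xe5
3: ✓ CMP  NZCV=0011
4: ✓ ADDLE  r4←0xcc
5: · SUBGT
6: · MOVLS

VAL = 0xe5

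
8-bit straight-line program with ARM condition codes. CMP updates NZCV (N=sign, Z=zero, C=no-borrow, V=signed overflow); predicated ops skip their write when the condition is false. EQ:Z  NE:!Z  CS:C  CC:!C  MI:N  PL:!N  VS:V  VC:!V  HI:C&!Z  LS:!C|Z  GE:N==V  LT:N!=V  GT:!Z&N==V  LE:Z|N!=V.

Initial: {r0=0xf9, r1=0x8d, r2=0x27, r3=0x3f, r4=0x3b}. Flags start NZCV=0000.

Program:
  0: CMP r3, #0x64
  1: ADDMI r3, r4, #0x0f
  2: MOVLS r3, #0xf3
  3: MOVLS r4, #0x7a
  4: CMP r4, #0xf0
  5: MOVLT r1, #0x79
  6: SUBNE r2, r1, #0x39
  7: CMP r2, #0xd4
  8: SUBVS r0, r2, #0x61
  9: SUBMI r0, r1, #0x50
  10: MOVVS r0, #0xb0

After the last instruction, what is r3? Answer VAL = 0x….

VAL = 0xf3

0: ✓ CMP  NZCV=1000
1: ✓ ADDMI  r3←0x4a
2: ✓ MOVLS  r3←0xf3
3: ✓ MOVLS  r4←0x7a
4: ✓ CMP  NZCV=1001
5: · MOVLT
6: ✓ SUBNE  r2←0x54
7: ✓ CMP  NZCV=1001
8: ✓ SUBVS  r0←0xf3
9: ✓ SUBMI  r0←0x3d
10: ✓ MOVVS  r0←0xb0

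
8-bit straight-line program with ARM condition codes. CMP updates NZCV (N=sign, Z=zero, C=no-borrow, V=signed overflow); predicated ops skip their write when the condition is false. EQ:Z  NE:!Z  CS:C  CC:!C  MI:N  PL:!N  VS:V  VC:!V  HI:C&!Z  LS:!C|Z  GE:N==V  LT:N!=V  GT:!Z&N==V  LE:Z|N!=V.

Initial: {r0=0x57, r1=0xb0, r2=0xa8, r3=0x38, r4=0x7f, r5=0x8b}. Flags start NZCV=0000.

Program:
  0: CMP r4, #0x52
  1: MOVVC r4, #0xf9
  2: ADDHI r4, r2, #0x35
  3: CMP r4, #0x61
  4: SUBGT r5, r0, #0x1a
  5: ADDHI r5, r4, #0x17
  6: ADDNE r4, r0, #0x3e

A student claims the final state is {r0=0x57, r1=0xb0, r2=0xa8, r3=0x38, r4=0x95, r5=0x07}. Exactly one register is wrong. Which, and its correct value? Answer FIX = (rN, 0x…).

FIX = (r5, 0xf4)

0: ✓ CMP  NZCV=0010
1: ✓ MOVVC  r4←0xf9
2: ✓ ADDHI  r4←0xdd
3: ✓ CMP  NZCV=0011
4: · SUBGT
5: ✓ ADDHI  r5←0xf4
6: ✓ ADDNE  r4←0x95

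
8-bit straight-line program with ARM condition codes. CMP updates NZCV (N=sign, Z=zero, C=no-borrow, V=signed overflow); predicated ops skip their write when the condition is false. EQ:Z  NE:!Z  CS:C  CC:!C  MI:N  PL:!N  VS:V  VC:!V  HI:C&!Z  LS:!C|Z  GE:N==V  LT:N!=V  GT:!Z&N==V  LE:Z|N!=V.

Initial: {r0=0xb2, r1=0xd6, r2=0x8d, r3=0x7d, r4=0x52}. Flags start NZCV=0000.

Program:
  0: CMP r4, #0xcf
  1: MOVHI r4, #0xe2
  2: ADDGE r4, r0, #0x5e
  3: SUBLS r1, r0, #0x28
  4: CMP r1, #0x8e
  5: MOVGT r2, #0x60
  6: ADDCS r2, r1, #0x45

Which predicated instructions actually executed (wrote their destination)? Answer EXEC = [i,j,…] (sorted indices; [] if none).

[0] flags=1001 → (cmp)
[1] flags=1001 HI?F → skip
[2] flags=1001 GE?T → r4=0x10
[3] flags=1001 LS?T → r1=0x8a
[4] flags=1000 → (cmp)
[5] flags=1000 GT?F → skip
[6] flags=1000 CS?F → skip

EXEC = [2,3]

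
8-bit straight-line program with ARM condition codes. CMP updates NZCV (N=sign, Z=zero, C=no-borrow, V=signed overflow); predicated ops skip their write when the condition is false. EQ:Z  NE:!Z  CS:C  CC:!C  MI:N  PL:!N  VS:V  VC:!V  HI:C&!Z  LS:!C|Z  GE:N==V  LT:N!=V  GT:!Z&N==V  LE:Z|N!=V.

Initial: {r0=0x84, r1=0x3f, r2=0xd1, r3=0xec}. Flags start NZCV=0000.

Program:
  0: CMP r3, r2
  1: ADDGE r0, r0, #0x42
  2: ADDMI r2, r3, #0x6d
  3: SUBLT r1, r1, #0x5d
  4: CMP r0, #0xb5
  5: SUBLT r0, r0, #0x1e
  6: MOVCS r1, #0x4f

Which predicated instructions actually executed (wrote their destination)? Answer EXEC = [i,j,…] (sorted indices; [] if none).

[0] flags=0010 → (cmp)
[1] flags=0010 GE?T → r0=0xc6
[2] flags=0010 MI?F → skip
[3] flags=0010 LT?F → skip
[4] flags=0010 → (cmp)
[5] flags=0010 LT?F → skip
[6] flags=0010 CS?T → r1=0x4f

EXEC = [1,6]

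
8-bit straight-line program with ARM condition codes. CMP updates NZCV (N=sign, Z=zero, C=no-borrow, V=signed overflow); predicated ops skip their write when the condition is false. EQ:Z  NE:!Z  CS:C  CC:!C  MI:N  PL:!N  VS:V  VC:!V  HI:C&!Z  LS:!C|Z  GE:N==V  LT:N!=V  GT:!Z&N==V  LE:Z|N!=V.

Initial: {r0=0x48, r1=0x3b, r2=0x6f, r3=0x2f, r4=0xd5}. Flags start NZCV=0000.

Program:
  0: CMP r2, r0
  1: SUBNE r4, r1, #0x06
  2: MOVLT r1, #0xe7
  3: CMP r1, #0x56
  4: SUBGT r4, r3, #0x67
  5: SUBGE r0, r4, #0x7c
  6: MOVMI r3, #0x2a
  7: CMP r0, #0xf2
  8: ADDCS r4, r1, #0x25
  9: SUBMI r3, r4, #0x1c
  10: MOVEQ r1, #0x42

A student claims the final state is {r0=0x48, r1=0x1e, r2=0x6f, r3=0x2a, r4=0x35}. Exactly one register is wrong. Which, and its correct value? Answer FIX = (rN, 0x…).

FIX = (r1, 0x3b)

0: ✓ CMP  NZCV=0010
1: ✓ SUBNE  r4←0x35
2: · MOVLT
3: ✓ CMP  NZCV=1000
4: · SUBGT
5: · SUBGE
6: ✓ MOVMI  r3←0x2a
7: ✓ CMP  NZCV=0000
8: · ADDCS
9: · SUBMI
10: · MOVEQ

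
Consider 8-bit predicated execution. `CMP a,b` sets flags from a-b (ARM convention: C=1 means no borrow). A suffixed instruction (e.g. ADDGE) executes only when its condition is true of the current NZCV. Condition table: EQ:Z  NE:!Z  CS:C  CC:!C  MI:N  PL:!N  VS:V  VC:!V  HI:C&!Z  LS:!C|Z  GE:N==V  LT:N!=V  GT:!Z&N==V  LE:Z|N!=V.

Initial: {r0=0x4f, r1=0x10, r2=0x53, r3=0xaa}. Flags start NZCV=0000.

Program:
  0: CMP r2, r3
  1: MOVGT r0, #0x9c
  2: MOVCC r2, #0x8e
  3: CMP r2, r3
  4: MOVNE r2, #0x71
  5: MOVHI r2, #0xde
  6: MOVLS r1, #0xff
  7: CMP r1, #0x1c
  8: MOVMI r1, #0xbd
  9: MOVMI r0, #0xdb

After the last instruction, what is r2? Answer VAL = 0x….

VAL = 0x71

0: ✓ CMP  NZCV=1001
1: ✓ MOVGT  r0←0x9c
2: ✓ MOVCC  r2←0x8e
3: ✓ CMP  NZCV=1000
4: ✓ MOVNE  r2←0x71
5: · MOVHI
6: ✓ MOVLS  r1←0xff
7: ✓ CMP  NZCV=1010
8: ✓ MOVMI  r1←0xbd
9: ✓ MOVMI  r0←0xdb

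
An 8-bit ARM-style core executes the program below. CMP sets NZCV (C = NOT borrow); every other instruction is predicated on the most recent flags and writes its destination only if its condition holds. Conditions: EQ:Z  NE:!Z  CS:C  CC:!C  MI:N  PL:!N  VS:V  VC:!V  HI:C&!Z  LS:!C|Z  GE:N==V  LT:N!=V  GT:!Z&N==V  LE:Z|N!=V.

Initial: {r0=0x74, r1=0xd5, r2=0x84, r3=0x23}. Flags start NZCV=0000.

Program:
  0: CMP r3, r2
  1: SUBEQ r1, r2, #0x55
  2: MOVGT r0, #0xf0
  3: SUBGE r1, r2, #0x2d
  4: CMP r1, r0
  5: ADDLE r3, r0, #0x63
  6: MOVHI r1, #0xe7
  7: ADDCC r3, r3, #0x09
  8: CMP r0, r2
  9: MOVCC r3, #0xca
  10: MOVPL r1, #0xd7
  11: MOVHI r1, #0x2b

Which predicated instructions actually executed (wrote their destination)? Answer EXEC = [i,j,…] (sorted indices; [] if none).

0: ✓ CMP  NZCV=1001
1: · SUBEQ
2: ✓ MOVGT  r0←0xf0
3: ✓ SUBGE  r1←0x57
4: ✓ CMP  NZCV=0000
5: · ADDLE
6: · MOVHI
7: ✓ ADDCC  r3←0x2c
8: ✓ CMP  NZCV=0010
9: · MOVCC
10: ✓ MOVPL  r1←0xd7
11: ✓ MOVHI  r1←0x2b

EXEC = [2,3,7,10,11]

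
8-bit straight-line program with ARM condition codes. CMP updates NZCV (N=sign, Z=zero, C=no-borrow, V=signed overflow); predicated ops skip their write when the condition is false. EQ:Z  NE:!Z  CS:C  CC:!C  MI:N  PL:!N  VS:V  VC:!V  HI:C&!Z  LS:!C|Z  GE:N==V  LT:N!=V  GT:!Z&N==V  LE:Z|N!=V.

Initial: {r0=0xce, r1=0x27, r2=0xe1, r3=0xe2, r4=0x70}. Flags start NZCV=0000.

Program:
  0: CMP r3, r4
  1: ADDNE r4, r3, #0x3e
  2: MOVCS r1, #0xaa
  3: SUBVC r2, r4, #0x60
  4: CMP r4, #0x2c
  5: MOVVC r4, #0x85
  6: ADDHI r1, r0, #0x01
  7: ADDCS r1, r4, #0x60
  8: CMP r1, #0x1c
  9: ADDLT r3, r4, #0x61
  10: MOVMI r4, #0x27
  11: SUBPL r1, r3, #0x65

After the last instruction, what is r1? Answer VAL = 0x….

VAL = 0xaa

[0] flags=0011 → (cmp)
[1] flags=0011 NE?T → r4=0x20
[2] flags=0011 CS?T → r1=0xaa
[3] flags=0011 VC?F → skip
[4] flags=1000 → (cmp)
[5] flags=1000 VC?T → r4=0x85
[6] flags=1000 HI?F → skip
[7] flags=1000 CS?F → skip
[8] flags=1010 → (cmp)
[9] flags=1010 LT?T → r3=0xe6
[10] flags=1010 MI?T → r4=0x27
[11] flags=1010 PL?F → skip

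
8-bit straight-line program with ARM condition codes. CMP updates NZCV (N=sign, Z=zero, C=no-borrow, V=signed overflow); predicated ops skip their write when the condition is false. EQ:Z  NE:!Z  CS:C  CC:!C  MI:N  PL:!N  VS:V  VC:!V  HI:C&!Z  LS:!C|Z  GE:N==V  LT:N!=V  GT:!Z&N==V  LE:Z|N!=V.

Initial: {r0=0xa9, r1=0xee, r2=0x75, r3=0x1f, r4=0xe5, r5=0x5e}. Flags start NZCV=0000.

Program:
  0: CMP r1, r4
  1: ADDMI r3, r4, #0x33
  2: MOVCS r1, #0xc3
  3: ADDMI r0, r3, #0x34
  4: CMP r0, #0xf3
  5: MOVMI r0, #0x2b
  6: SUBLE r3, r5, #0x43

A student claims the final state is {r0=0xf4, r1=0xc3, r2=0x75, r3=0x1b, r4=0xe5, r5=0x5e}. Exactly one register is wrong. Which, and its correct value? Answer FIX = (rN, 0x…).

0: ✓ CMP  NZCV=0010
1: · ADDMI
2: ✓ MOVCS  r1←0xc3
3: · ADDMI
4: ✓ CMP  NZCV=1000
5: ✓ MOVMI  r0←0x2b
6: ✓ SUBLE  r3←0x1b

FIX = (r0, 0x2b)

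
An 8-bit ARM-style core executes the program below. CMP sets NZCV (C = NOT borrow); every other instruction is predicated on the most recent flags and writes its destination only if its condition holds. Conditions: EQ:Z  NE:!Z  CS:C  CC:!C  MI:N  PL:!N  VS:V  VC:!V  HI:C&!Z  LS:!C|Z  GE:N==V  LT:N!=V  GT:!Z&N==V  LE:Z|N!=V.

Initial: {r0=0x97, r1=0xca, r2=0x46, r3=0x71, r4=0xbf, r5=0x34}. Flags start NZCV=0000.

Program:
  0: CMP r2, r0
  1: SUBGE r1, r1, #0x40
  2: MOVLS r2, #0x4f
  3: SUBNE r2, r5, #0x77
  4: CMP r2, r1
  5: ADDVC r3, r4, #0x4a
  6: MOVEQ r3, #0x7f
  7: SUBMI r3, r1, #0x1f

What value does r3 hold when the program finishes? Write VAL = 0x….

0: ✓ CMP  NZCV=1001
1: ✓ SUBGE  r1←0x8a
2: ✓ MOVLS  r2←0x4f
3: ✓ SUBNE  r2←0xbd
4: ✓ CMP  NZCV=0010
5: ✓ ADDVC  r3←0x09
6: · MOVEQ
7: · SUBMI

VAL = 0x09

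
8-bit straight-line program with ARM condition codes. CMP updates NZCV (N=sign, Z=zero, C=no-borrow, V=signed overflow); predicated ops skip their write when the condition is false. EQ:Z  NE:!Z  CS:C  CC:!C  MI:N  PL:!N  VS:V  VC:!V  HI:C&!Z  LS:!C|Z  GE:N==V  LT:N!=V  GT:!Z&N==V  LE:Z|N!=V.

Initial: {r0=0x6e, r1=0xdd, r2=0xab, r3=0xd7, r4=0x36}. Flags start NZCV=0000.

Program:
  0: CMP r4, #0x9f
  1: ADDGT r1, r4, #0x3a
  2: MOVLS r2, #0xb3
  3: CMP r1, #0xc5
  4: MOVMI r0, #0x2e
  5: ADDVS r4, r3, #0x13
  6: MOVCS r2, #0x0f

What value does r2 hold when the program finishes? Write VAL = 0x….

VAL = 0xb3

[0] flags=1001 → (cmp)
[1] flags=1001 GT?T → r1=0x70
[2] flags=1001 LS?T → r2=0xb3
[3] flags=1001 → (cmp)
[4] flags=1001 MI?T → r0=0x2e
[5] flags=1001 VS?T → r4=0xea
[6] flags=1001 CS?F → skip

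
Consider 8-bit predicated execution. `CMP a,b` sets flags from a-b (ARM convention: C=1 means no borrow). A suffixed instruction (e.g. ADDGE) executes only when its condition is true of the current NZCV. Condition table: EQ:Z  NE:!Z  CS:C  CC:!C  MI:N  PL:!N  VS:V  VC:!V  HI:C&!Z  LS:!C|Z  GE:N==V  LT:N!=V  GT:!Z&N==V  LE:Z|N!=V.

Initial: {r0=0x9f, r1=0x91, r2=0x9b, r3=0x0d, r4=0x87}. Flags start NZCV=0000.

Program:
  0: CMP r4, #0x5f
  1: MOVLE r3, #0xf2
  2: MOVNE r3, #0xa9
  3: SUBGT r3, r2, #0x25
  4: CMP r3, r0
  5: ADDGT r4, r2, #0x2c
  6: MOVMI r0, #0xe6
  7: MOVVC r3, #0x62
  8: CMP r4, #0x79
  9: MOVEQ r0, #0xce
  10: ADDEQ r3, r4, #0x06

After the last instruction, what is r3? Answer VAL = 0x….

0: ✓ CMP  NZCV=0011
1: ✓ MOVLE  r3←0xf2
2: ✓ MOVNE  r3←0xa9
3: · SUBGT
4: ✓ CMP  NZCV=0010
5: ✓ ADDGT  r4←0xc7
6: · MOVMI
7: ✓ MOVVC  r3←0x62
8: ✓ CMP  NZCV=0011
9: · MOVEQ
10: · ADDEQ

VAL = 0x62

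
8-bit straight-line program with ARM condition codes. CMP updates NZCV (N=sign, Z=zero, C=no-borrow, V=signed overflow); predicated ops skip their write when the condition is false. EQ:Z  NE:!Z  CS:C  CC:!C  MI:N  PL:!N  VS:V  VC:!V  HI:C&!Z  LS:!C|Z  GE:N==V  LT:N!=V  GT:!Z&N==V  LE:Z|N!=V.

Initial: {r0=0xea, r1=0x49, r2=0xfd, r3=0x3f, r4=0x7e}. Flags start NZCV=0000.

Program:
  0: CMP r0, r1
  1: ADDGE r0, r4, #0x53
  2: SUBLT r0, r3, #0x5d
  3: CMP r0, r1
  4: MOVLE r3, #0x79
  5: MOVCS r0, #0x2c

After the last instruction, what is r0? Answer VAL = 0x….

0: ✓ CMP  NZCV=1010
1: · ADDGE
2: ✓ SUBLT  r0←0xe2
3: ✓ CMP  NZCV=1010
4: ✓ MOVLE  r3←0x79
5: ✓ MOVCS  r0←0x2c

VAL = 0x2c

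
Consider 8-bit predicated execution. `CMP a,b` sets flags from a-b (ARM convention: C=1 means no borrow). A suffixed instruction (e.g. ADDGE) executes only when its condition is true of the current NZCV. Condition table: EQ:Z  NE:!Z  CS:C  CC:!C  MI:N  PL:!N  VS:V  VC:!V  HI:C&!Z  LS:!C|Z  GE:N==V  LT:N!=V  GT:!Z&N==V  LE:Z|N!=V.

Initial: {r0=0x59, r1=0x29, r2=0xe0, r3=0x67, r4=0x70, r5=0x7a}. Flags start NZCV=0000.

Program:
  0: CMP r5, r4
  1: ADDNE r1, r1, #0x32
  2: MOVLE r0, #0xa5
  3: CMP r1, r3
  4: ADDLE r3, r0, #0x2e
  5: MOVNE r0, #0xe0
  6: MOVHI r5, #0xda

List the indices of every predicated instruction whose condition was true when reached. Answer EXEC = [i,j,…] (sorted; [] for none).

[0] flags=0010 → (cmp)
[1] flags=0010 NE?T → r1=0x5b
[2] flags=0010 LE?F → skip
[3] flags=1000 → (cmp)
[4] flags=1000 LE?T → r3=0x87
[5] flags=1000 NE?T → r0=0xe0
[6] flags=1000 HI?F → skip

EXEC = [1,4,5]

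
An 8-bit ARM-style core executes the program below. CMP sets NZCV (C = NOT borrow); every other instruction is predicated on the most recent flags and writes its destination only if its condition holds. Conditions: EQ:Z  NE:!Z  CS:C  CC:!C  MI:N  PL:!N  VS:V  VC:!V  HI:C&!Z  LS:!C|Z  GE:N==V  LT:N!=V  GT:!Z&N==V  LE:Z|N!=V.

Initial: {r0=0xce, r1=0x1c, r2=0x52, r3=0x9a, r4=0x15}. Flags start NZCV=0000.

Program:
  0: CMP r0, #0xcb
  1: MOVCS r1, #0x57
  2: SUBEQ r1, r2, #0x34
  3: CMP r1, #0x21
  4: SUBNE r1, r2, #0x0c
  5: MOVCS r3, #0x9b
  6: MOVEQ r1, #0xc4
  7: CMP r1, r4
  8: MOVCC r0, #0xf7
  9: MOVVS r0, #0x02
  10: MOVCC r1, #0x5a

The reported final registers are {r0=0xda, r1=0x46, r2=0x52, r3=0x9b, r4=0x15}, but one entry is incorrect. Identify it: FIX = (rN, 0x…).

FIX = (r0, 0xce)

0: ✓ CMP  NZCV=0010
1: ✓ MOVCS  r1←0x57
2: · SUBEQ
3: ✓ CMP  NZCV=0010
4: ✓ SUBNE  r1←0x46
5: ✓ MOVCS  r3←0x9b
6: · MOVEQ
7: ✓ CMP  NZCV=0010
8: · MOVCC
9: · MOVVS
10: · MOVCC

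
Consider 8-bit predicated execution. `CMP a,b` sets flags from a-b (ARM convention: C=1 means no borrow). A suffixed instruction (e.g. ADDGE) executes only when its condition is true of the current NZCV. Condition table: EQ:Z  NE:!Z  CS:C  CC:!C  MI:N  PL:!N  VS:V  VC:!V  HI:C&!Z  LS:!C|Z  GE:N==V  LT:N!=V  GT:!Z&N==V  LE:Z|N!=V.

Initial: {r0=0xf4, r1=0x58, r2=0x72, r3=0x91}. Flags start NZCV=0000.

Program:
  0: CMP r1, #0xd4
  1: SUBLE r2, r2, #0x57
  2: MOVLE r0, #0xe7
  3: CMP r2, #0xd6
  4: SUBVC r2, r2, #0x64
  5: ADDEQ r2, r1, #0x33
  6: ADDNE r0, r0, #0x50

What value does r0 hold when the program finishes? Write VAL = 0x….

VAL = 0x44

[0] flags=1001 → (cmp)
[1] flags=1001 LE?F → skip
[2] flags=1001 LE?F → skip
[3] flags=1001 → (cmp)
[4] flags=1001 VC?F → skip
[5] flags=1001 EQ?F → skip
[6] flags=1001 NE?T → r0=0x44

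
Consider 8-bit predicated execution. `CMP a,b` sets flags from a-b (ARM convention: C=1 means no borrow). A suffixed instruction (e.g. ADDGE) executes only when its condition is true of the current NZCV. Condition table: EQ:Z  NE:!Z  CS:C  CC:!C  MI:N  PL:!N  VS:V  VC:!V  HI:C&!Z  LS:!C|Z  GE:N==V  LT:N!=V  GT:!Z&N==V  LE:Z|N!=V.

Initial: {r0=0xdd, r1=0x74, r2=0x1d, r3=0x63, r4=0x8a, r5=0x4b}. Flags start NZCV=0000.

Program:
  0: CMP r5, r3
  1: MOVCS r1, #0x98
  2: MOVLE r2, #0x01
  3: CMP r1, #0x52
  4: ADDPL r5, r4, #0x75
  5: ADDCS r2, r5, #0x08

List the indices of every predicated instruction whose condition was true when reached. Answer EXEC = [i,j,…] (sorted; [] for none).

EXEC = [2,4,5]

0: ✓ CMP  NZCV=1000
1: · MOVCS
2: ✓ MOVLE  r2←0x01
3: ✓ CMP  NZCV=0010
4: ✓ ADDPL  r5←0xff
5: ✓ ADDCS  r2←0x07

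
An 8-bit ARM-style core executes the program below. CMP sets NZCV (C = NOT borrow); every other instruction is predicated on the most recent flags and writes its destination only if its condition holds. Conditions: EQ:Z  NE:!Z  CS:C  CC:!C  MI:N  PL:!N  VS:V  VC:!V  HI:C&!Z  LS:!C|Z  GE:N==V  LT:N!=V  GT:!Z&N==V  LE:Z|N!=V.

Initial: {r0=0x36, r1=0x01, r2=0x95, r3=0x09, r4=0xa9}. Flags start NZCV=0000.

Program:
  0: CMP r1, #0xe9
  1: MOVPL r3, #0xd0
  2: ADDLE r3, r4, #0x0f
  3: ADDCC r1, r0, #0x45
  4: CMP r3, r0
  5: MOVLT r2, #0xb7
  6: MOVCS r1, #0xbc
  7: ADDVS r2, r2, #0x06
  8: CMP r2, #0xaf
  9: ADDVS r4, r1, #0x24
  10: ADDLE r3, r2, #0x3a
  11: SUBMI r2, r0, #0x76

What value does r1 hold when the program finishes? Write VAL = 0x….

[0] flags=0000 → (cmp)
[1] flags=0000 PL?T → r3=0xd0
[2] flags=0000 LE?F → skip
[3] flags=0000 CC?T → r1=0x7b
[4] flags=1010 → (cmp)
[5] flags=1010 LT?T → r2=0xb7
[6] flags=1010 CS?T → r1=0xbc
[7] flags=1010 VS?F → skip
[8] flags=0010 → (cmp)
[9] flags=0010 VS?F → skip
[10] flags=0010 LE?F → skip
[11] flags=0010 MI?F → skip

VAL = 0xbc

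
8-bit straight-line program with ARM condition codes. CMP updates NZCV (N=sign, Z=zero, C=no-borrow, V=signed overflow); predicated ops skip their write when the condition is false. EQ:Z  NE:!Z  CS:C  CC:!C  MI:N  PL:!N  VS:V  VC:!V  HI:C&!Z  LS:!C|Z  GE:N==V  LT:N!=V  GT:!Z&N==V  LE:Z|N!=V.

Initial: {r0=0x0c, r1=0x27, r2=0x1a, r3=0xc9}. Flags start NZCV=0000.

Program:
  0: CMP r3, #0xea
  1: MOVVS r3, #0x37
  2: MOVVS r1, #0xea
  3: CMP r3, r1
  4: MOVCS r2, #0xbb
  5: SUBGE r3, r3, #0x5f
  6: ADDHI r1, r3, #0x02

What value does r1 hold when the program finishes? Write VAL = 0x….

0: ✓ CMP  NZCV=1000
1: · MOVVS
2: · MOVVS
3: ✓ CMP  NZCV=1010
4: ✓ MOVCS  r2←0xbb
5: · SUBGE
6: ✓ ADDHI  r1←0xcb

VAL = 0xcb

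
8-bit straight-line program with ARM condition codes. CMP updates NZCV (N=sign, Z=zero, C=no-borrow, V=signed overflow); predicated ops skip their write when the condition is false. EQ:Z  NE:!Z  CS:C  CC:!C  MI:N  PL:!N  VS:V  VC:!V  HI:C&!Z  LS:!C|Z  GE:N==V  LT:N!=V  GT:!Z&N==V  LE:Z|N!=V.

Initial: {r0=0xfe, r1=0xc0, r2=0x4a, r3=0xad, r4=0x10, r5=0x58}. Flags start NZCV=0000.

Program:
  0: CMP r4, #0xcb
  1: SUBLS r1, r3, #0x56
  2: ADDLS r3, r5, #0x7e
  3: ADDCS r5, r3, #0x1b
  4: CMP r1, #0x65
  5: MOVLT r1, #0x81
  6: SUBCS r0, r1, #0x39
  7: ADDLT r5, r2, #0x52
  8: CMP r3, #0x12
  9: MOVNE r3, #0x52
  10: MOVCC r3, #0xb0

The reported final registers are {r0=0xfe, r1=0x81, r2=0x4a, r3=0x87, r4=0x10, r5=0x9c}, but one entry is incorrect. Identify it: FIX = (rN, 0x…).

FIX = (r3, 0x52)

0: ✓ CMP  NZCV=0000
1: ✓ SUBLS  r1←0x57
2: ✓ ADDLS  r3←0xd6
3: · ADDCS
4: ✓ CMP  NZCV=1000
5: ✓ MOVLT  r1←0x81
6: · SUBCS
7: ✓ ADDLT  r5←0x9c
8: ✓ CMP  NZCV=1010
9: ✓ MOVNE  r3←0x52
10: · MOVCC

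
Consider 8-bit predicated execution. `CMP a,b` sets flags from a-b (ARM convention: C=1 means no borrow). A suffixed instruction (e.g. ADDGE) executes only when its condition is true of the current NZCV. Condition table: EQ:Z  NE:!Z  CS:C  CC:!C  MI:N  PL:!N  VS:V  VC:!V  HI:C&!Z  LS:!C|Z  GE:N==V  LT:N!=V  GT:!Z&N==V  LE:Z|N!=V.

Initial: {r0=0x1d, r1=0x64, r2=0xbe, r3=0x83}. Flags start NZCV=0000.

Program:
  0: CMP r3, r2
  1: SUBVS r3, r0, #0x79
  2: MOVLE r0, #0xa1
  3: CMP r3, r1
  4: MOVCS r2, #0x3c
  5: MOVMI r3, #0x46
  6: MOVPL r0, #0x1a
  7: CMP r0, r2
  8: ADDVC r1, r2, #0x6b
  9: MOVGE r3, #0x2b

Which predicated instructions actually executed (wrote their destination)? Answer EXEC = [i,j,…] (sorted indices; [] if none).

0: ✓ CMP  NZCV=1000
1: · SUBVS
2: ✓ MOVLE  r0←0xa1
3: ✓ CMP  NZCV=0011
4: ✓ MOVCS  r2←0x3c
5: · MOVMI
6: ✓ MOVPL  r0←0x1a
7: ✓ CMP  NZCV=1000
8: ✓ ADDVC  r1←0xa7
9: · MOVGE

EXEC = [2,4,6,8]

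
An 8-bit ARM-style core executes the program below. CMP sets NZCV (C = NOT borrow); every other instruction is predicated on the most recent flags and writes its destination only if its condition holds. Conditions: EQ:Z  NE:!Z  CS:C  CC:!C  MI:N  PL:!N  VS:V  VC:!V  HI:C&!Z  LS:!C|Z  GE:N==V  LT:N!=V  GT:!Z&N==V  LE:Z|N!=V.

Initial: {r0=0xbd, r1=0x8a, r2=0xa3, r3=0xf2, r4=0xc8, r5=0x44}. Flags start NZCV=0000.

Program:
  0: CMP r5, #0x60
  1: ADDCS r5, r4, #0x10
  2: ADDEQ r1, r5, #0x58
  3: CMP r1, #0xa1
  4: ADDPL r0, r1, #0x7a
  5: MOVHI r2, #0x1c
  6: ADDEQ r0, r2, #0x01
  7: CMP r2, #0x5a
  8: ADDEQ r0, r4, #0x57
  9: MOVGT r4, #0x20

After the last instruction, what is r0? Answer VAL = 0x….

VAL = 0xbd

[0] flags=1000 → (cmp)
[1] flags=1000 CS?F → skip
[2] flags=1000 EQ?F → skip
[3] flags=1000 → (cmp)
[4] flags=1000 PL?F → skip
[5] flags=1000 HI?F → skip
[6] flags=1000 EQ?F → skip
[7] flags=0011 → (cmp)
[8] flags=0011 EQ?F → skip
[9] flags=0011 GT?F → skip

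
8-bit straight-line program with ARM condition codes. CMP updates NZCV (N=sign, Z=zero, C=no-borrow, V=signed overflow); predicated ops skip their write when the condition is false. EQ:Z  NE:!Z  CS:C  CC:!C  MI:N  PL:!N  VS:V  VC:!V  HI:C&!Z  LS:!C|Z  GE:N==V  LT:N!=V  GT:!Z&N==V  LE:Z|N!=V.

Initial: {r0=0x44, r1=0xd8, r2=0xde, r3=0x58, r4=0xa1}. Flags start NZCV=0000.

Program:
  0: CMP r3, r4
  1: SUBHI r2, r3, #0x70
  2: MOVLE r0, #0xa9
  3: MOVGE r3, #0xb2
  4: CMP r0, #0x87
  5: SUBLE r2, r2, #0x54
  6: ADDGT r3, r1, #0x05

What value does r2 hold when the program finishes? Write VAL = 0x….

VAL = 0xde

0: ✓ CMP  NZCV=1001
1: · SUBHI
2: · MOVLE
3: ✓ MOVGE  r3←0xb2
4: ✓ CMP  NZCV=1001
5: · SUBLE
6: ✓ ADDGT  r3←0xdd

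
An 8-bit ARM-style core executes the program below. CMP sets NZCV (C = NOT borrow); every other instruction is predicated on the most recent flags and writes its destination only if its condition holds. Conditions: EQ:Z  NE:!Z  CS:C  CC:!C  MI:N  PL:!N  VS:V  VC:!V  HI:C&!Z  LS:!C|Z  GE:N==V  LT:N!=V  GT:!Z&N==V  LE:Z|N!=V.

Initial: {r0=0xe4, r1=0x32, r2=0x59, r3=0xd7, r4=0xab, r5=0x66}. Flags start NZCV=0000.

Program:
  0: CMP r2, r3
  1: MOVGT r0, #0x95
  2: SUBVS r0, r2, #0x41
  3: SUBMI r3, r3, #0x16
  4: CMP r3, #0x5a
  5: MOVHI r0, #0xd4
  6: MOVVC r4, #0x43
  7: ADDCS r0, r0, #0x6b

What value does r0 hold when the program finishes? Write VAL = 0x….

VAL = 0x3f

0: ✓ CMP  NZCV=1001
1: ✓ MOVGT  r0←0x95
2: ✓ SUBVS  r0←0x18
3: ✓ SUBMI  r3←0xc1
4: ✓ CMP  NZCV=0011
5: ✓ MOVHI  r0←0xd4
6: · MOVVC
7: ✓ ADDCS  r0←0x3f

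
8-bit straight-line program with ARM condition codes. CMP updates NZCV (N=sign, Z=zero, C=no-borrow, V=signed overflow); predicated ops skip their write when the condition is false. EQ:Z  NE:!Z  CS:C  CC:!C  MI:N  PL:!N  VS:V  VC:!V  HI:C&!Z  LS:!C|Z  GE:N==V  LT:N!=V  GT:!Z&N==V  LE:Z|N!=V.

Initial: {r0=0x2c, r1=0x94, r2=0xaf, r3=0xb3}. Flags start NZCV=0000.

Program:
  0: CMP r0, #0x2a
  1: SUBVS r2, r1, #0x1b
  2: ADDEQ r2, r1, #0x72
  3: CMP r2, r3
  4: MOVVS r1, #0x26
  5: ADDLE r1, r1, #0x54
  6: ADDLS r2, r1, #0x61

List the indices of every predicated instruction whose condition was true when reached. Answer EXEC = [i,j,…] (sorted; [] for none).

0: ✓ CMP  NZCV=0010
1: · SUBVS
2: · ADDEQ
3: ✓ CMP  NZCV=1000
4: · MOVVS
5: ✓ ADDLE  r1←0xe8
6: ✓ ADDLS  r2←0x49

EXEC = [5,6]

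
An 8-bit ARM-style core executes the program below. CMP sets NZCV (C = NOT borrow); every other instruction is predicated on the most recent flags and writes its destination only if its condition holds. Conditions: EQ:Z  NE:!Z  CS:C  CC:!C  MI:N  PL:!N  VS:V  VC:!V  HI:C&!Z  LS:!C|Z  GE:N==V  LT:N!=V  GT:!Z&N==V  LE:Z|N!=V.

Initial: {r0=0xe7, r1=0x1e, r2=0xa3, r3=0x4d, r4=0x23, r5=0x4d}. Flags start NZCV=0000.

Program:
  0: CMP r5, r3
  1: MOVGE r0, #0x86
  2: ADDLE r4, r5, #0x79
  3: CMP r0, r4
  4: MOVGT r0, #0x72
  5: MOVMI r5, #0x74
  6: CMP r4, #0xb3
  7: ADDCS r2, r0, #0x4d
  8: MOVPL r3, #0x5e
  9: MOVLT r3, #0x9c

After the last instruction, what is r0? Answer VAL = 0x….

VAL = 0x86

0: ✓ CMP  NZCV=0110
1: ✓ MOVGE  r0←0x86
2: ✓ ADDLE  r4←0xc6
3: ✓ CMP  NZCV=1000
4: · MOVGT
5: ✓ MOVMI  r5←0x74
6: ✓ CMP  NZCV=0010
7: ✓ ADDCS  r2←0xd3
8: ✓ MOVPL  r3←0x5e
9: · MOVLT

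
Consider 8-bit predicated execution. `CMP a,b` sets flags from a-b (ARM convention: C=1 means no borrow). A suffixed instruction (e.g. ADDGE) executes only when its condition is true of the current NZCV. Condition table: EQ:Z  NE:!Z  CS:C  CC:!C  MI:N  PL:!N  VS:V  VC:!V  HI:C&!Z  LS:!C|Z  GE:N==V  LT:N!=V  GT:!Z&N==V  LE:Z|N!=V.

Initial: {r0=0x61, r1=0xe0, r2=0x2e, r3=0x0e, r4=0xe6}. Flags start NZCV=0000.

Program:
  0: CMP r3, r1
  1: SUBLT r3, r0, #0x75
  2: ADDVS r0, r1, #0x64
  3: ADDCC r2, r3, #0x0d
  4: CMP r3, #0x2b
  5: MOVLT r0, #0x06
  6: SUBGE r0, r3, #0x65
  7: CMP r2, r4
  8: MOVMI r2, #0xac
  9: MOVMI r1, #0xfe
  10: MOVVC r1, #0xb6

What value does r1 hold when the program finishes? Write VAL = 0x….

[0] flags=0000 → (cmp)
[1] flags=0000 LT?F → skip
[2] flags=0000 VS?F → skip
[3] flags=0000 CC?T → r2=0x1b
[4] flags=1000 → (cmp)
[5] flags=1000 LT?T → r0=0x06
[6] flags=1000 GE?F → skip
[7] flags=0000 → (cmp)
[8] flags=0000 MI?F → skip
[9] flags=0000 MI?F → skip
[10] flags=0000 VC?T → r1=0xb6

VAL = 0xb6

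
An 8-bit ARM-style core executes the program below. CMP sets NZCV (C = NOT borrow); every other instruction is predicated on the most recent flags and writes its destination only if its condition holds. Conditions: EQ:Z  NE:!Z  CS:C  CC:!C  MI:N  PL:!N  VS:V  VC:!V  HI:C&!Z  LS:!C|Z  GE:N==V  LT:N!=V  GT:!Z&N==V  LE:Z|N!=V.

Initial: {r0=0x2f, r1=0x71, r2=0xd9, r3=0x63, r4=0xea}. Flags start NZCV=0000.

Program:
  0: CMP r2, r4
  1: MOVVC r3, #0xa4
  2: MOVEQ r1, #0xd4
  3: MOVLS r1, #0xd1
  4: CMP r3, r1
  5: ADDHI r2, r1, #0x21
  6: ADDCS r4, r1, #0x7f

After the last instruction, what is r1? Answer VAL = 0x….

VAL = 0xd1

[0] flags=1000 → (cmp)
[1] flags=1000 VC?T → r3=0xa4
[2] flags=1000 EQ?F → skip
[3] flags=1000 LS?T → r1=0xd1
[4] flags=1000 → (cmp)
[5] flags=1000 HI?F → skip
[6] flags=1000 CS?F → skip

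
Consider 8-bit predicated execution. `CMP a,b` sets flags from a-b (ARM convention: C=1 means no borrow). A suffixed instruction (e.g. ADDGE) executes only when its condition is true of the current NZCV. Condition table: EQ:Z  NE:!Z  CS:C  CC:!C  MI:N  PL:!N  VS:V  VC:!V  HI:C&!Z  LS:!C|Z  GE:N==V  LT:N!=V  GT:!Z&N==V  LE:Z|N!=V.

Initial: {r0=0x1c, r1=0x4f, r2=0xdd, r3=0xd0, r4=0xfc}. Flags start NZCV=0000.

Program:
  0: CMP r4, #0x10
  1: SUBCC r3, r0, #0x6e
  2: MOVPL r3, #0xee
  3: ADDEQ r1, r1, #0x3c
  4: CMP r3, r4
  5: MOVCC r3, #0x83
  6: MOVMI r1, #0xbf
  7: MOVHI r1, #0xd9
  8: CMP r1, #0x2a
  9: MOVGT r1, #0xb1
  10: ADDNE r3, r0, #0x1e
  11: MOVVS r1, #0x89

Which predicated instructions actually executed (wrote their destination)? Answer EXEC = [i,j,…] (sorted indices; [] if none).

[0] flags=1010 → (cmp)
[1] flags=1010 CC?F → skip
[2] flags=1010 PL?F → skip
[3] flags=1010 EQ?F → skip
[4] flags=1000 → (cmp)
[5] flags=1000 CC?T → r3=0x83
[6] flags=1000 MI?T → r1=0xbf
[7] flags=1000 HI?F → skip
[8] flags=1010 → (cmp)
[9] flags=1010 GT?F → skip
[10] flags=1010 NE?T → r3=0x3a
[11] flags=1010 VS?F → skip

EXEC = [5,6,10]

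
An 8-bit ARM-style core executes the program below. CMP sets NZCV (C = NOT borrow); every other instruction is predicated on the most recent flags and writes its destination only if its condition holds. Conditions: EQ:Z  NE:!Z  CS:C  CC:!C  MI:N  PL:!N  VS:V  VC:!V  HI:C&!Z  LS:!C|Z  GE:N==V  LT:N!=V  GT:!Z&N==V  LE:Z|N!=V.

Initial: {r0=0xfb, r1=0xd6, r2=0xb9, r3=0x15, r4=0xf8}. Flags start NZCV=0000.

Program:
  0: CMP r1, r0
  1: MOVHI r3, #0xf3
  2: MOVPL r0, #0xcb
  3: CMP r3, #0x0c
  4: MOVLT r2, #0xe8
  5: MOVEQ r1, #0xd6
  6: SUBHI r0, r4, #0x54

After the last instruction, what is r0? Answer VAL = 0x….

[0] flags=1000 → (cmp)
[1] flags=1000 HI?F → skip
[2] flags=1000 PL?F → skip
[3] flags=0010 → (cmp)
[4] flags=0010 LT?F → skip
[5] flags=0010 EQ?F → skip
[6] flags=0010 HI?T → r0=0xa4

VAL = 0xa4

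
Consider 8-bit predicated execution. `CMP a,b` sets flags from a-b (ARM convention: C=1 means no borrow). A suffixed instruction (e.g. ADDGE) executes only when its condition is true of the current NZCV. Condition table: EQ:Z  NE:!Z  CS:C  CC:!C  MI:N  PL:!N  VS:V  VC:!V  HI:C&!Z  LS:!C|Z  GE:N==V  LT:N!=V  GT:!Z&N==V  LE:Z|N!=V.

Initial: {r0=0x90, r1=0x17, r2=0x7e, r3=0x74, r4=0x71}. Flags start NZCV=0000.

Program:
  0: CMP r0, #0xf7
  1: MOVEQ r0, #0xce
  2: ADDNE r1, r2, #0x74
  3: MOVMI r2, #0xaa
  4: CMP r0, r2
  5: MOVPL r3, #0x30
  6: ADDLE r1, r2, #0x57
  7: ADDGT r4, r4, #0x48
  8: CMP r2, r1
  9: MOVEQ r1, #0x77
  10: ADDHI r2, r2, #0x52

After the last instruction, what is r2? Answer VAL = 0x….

VAL = 0xfc

0: ✓ CMP  NZCV=1000
1: · MOVEQ
2: ✓ ADDNE  r1←0xf2
3: ✓ MOVMI  r2←0xaa
4: ✓ CMP  NZCV=1000
5: · MOVPL
6: ✓ ADDLE  r1←0x01
7: · ADDGT
8: ✓ CMP  NZCV=1010
9: · MOVEQ
10: ✓ ADDHI  r2←0xfc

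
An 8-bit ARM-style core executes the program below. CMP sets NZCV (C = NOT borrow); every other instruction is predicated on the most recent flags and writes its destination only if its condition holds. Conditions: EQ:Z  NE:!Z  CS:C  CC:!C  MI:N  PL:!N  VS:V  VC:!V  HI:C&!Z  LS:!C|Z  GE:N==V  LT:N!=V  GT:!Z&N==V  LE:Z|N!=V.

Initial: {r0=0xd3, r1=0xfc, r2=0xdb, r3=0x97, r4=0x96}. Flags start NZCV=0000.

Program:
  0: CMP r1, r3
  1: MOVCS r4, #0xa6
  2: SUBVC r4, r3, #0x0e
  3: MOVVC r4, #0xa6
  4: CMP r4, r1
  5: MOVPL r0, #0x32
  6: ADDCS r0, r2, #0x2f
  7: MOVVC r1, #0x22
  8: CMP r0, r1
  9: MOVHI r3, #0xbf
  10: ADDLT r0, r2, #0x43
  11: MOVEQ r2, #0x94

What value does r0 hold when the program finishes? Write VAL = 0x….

VAL = 0x1e

0: ✓ CMP  NZCV=0010
1: ✓ MOVCS  r4←0xa6
2: ✓ SUBVC  r4←0x89
3: ✓ MOVVC  r4←0xa6
4: ✓ CMP  NZCV=1000
5: · MOVPL
6: · ADDCS
7: ✓ MOVVC  r1←0x22
8: ✓ CMP  NZCV=1010
9: ✓ MOVHI  r3←0xbf
10: ✓ ADDLT  r0←0x1e
11: · MOVEQ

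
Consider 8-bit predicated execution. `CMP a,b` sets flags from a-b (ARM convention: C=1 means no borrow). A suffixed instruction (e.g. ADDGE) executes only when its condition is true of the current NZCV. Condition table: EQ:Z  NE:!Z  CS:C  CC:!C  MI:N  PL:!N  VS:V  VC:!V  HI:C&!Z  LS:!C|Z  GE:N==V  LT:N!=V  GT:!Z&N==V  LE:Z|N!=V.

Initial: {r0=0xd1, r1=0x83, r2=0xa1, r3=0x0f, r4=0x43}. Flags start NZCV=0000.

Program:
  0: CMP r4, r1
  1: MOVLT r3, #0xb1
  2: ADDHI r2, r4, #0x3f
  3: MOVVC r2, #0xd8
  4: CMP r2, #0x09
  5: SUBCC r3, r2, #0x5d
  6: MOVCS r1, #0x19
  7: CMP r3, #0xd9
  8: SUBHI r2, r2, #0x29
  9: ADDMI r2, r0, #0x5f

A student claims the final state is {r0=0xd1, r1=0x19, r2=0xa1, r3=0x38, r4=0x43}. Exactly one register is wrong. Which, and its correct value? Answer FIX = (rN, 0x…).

FIX = (r3, 0x0f)

0: ✓ CMP  NZCV=1001
1: · MOVLT
2: · ADDHI
3: · MOVVC
4: ✓ CMP  NZCV=1010
5: · SUBCC
6: ✓ MOVCS  r1←0x19
7: ✓ CMP  NZCV=0000
8: · SUBHI
9: · ADDMI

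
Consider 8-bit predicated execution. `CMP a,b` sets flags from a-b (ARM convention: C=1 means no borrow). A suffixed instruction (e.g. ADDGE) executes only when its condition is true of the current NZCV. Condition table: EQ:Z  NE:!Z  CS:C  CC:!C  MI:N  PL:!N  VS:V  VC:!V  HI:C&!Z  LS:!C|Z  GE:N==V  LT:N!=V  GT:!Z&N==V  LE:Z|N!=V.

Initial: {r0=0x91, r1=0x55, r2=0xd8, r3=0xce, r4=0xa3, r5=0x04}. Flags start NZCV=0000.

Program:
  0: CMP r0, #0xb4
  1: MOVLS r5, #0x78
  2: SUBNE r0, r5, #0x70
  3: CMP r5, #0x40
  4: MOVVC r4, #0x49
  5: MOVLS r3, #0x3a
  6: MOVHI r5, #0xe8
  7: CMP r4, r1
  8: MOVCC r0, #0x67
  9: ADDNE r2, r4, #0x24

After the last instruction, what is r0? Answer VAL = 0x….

VAL = 0x67

0: ✓ CMP  NZCV=1000
1: ✓ MOVLS  r5←0x78
2: ✓ SUBNE  r0←0x08
3: ✓ CMP  NZCV=0010
4: ✓ MOVVC  r4←0x49
5: · MOVLS
6: ✓ MOVHI  r5←0xe8
7: ✓ CMP  NZCV=1000
8: ✓ MOVCC  r0←0x67
9: ✓ ADDNE  r2←0x6d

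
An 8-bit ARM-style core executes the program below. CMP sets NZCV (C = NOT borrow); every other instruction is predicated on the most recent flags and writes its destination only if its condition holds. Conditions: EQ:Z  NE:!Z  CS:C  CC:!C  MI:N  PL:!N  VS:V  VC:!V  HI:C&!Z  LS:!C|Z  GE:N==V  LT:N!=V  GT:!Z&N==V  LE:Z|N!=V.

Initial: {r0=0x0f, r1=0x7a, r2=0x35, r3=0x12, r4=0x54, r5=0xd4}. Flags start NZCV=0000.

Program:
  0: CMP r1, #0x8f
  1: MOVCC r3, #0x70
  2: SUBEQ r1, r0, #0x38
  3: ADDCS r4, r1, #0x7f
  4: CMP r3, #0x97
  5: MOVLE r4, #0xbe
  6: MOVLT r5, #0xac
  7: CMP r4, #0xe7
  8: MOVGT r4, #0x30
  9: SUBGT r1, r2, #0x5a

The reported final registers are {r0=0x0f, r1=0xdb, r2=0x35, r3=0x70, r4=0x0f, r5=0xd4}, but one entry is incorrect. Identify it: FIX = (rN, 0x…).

FIX = (r4, 0x30)

[0] flags=1001 → (cmp)
[1] flags=1001 CC?T → r3=0x70
[2] flags=1001 EQ?F → skip
[3] flags=1001 CS?F → skip
[4] flags=1001 → (cmp)
[5] flags=1001 LE?F → skip
[6] flags=1001 LT?F → skip
[7] flags=0000 → (cmp)
[8] flags=0000 GT?T → r4=0x30
[9] flags=0000 GT?T → r1=0xdb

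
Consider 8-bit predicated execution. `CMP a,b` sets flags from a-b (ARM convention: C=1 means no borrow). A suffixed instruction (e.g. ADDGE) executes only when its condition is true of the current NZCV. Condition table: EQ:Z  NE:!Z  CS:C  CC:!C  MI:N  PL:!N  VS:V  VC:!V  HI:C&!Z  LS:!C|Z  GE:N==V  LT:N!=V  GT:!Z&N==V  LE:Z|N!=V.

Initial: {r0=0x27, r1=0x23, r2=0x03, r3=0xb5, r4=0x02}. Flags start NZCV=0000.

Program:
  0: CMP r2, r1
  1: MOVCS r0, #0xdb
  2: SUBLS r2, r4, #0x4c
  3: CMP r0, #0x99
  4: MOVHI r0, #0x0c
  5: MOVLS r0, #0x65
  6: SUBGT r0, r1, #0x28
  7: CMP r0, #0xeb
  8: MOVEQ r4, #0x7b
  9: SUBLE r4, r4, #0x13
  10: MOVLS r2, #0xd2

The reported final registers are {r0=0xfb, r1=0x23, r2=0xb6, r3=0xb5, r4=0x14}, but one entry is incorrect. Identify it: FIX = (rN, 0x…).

FIX = (r4, 0x02)

0: ✓ CMP  NZCV=1000
1: · MOVCS
2: ✓ SUBLS  r2←0xb6
3: ✓ CMP  NZCV=1001
4: · MOVHI
5: ✓ MOVLS  r0←0x65
6: ✓ SUBGT  r0←0xfb
7: ✓ CMP  NZCV=0010
8: · MOVEQ
9: · SUBLE
10: · MOVLS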